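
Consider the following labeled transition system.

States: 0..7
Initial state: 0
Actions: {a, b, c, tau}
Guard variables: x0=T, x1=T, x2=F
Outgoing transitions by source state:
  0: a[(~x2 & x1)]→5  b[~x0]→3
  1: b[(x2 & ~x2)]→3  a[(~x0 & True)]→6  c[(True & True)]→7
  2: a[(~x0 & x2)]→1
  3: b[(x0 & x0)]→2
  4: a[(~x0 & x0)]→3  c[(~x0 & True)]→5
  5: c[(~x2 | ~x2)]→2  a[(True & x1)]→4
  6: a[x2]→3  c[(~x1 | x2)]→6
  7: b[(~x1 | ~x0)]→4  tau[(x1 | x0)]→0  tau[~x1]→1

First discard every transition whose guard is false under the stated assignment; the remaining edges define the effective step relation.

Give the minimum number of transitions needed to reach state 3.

Answer: UNREACHABLE

Trace:
Layered search for 3:
  depth 0: {0}
  depth 1: {5}
  depth 2: {2,4}
3 never appears.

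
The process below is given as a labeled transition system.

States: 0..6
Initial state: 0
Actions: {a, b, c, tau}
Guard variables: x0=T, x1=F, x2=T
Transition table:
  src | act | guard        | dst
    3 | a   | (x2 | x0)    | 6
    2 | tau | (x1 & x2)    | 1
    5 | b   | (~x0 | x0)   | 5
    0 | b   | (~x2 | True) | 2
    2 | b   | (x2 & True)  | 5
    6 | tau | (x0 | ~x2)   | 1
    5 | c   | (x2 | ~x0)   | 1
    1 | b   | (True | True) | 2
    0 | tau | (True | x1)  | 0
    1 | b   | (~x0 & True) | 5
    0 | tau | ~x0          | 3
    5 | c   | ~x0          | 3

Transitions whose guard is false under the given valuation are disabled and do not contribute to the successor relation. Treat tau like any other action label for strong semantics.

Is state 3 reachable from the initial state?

Answer: UNREACHABLE

Analysis:
After dropping false guards: 8 live edges.
L0 = {0}
L1 = {2}  now seen {0,2}
L2 = {5}  now seen {0,2,5}
L3 = {1}  now seen {0,1,2,5}
Reachable = {0,1,2,5}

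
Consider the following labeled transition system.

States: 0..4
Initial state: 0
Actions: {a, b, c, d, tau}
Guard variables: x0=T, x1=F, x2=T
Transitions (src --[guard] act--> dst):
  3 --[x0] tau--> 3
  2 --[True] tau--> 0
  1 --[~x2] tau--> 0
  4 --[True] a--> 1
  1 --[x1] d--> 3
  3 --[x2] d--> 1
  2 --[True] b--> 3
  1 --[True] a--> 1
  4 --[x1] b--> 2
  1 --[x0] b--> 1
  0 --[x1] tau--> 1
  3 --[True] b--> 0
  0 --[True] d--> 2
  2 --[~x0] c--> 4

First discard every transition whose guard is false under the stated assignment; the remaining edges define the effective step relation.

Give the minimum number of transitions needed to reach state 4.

Layered search for 4:
  Layer 0: {0}
  Layer 1: {2}
  Layer 2: {3}
  Layer 3: {1}
4 never appears.

Answer: UNREACHABLE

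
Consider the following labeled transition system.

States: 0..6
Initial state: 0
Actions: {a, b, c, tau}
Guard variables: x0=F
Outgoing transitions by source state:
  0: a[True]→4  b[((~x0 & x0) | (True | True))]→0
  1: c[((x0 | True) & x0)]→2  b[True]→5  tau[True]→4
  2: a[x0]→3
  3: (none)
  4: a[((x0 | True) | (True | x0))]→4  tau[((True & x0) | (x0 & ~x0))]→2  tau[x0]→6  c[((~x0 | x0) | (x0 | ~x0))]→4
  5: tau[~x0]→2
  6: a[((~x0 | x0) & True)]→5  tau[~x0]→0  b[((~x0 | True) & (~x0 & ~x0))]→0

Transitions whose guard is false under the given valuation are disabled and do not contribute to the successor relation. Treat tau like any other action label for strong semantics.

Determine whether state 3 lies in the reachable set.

Answer: UNREACHABLE

Working:
After dropping false guards: 10 live edges.
L0 = {0}
L1 = {4}  total {0,4}
R = {0,4}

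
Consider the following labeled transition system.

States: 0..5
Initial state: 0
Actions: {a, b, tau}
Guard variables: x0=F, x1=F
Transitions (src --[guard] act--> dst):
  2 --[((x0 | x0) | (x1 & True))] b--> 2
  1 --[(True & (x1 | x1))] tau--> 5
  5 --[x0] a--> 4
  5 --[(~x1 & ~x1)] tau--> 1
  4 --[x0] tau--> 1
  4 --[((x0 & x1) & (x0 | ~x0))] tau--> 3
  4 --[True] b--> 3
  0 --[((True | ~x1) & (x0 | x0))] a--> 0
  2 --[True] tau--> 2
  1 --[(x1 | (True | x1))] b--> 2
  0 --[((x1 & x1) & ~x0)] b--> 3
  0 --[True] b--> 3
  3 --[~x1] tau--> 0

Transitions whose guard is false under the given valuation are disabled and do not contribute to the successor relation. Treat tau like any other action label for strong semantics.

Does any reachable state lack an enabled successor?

Answer: DEADLOCK-FREE

Working:
Reach set: {0,3}
  0: b→3  [1 out]
  3: tau→0  [1 out]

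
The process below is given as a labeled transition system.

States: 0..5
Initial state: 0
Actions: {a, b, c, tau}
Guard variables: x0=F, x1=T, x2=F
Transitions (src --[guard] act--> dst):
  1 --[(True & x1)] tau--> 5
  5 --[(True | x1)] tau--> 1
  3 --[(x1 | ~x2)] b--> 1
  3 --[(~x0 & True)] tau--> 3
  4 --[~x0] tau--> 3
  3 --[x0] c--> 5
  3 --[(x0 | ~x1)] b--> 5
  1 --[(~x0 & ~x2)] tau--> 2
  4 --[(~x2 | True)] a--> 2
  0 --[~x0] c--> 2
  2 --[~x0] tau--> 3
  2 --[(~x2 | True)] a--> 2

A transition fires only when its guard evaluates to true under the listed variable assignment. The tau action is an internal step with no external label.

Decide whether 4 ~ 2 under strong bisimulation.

Compute ~ classes (split until stable):
  round 0: {{0,1,2,3,4,5}}
  round 1: {{0},{1,5},{2,4},{3}}
  round 2: {{0},{1},{2,4},{3},{5}}
5 equivalence class(es) (converged in 3)
4∈{2,4}, 2∈{2,4}

Answer: BISIMILAR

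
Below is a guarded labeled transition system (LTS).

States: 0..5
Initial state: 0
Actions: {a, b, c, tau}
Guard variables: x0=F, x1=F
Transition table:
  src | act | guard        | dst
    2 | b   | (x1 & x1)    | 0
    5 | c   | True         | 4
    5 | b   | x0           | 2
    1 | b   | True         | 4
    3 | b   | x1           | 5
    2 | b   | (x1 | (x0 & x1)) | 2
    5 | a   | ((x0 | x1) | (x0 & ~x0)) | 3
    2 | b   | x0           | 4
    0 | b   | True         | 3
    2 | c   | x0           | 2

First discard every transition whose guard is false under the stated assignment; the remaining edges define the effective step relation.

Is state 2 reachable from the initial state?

Answer: UNREACHABLE

Analysis:
3 transition(s) survive guard evaluation.
Layer 0: {0}
Layer 1: {3}  now seen {0,3}
Reachable = {0,3}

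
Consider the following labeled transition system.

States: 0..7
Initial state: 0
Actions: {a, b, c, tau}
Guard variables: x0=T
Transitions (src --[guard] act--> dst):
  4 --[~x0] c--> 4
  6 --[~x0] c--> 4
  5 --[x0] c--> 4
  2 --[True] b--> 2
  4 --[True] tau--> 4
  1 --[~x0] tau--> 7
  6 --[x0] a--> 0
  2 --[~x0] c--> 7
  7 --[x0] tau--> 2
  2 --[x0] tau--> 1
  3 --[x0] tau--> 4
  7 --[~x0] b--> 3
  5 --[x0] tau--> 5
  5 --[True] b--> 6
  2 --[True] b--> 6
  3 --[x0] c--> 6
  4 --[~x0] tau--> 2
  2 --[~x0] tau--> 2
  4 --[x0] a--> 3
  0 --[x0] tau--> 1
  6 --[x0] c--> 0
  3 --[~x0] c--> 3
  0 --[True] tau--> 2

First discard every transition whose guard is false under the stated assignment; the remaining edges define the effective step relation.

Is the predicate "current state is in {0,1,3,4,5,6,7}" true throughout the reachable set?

Answer: INVARIANT VIOLATED at state 2

Working:
Safe = {0,1,3,4,5,6,7}
Reach set: {0,1,2,6}
  0: ok
  1: ok
  2: VIOLATES
  6: ok
witness against invariant: tau → 2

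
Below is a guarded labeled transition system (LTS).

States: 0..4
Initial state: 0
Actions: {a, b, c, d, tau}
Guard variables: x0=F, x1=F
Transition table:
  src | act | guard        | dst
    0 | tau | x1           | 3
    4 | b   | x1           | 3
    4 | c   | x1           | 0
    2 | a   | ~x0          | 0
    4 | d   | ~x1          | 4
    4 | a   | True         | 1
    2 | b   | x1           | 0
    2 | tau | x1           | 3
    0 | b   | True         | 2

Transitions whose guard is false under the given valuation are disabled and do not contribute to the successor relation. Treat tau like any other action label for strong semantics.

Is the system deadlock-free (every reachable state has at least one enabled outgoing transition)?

Answer: DEADLOCK-FREE

Working:
R = {0,2}
  0: b→2  [1 out]
  2: a→0  [1 out]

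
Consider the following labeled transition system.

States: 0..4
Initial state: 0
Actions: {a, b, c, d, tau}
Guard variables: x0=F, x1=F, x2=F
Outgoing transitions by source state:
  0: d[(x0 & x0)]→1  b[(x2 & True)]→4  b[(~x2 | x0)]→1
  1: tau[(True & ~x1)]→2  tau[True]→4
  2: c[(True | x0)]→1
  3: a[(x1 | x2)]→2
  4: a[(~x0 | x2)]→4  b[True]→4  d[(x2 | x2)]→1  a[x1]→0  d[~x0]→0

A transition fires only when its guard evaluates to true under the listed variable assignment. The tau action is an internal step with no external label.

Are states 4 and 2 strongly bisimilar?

Answer: NOT BISIMILAR

Trace:
Bisimulation quotient by refinement:
  P[0] = {{0,1,2,3,4}}
  P[1] = {{0},{1},{2},{3},{4}}
5 equivalence class(es) (converged in 2)
4∈{4}, 2∈{2}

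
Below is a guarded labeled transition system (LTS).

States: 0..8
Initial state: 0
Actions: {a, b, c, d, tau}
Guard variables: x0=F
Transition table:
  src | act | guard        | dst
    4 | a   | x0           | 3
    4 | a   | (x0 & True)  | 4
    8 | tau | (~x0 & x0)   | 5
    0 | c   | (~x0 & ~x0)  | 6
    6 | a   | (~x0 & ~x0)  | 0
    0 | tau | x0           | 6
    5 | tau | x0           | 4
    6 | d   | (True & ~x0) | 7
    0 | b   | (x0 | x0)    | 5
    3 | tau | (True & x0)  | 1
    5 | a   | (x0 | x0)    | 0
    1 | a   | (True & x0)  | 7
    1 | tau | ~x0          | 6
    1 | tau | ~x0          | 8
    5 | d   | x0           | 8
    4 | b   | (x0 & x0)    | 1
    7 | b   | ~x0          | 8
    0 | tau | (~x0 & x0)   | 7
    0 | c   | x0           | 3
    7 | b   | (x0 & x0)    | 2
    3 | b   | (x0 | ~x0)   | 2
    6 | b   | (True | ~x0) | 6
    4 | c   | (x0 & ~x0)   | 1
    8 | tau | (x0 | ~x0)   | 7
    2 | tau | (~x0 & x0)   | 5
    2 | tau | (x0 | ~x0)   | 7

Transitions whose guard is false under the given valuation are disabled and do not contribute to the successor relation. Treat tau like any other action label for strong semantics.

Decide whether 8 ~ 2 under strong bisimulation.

Bisimulation quotient by refinement:
  π0 = {{0,1,2,3,4,5,6,7,8}}
  π1 = {{0},{1,2,8},{3,7},{4,5},{6}}
  π2 = {{0},{1},{2,8},{3,7},{4,5},{6}}
stable after 3 split(s): 6 block(s)
[8]={2,8}  [2]={2,8}

Answer: BISIMILAR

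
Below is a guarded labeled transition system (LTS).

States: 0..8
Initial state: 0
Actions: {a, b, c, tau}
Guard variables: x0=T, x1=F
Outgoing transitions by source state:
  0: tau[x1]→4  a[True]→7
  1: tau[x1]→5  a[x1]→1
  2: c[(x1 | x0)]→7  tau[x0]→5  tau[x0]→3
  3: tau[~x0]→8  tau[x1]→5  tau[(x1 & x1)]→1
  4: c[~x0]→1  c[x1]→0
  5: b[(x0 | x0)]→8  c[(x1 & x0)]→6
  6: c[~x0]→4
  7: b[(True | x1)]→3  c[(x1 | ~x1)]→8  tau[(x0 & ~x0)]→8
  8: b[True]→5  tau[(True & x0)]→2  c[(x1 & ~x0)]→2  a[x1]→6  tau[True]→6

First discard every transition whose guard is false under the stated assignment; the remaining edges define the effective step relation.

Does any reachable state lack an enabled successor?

Reach set: {0,2,3,5,6,7,8}
  0: a→7  [1 exit(s)]
  2: c→7  tau→3  tau→5  [3 exit(s)]
  3: ∅  [STUCK]
  5: b→8  [1 exit(s)]
  6: ∅  [STUCK]
  7: b→3  c→8  [2 exit(s)]
  8: b→5  tau→2  tau→6  [3 exit(s)]
trace reaching 3: a·b

Answer: DEADLOCK at state 3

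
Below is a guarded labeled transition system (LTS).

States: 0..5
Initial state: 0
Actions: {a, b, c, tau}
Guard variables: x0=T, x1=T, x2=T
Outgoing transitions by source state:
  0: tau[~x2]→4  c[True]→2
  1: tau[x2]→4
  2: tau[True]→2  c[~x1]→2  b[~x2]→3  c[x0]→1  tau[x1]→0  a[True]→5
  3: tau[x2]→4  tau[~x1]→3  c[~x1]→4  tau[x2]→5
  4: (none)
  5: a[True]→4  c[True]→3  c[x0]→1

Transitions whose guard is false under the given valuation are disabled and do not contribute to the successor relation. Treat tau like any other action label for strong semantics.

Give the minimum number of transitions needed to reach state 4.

Layered search for 4:
  Layer 0: {0}
  Layer 1: {2}
  Layer 2: {1,5}
  Layer 3: {3,4}
depth(4)=3, e.g. c·a·a

Answer: 3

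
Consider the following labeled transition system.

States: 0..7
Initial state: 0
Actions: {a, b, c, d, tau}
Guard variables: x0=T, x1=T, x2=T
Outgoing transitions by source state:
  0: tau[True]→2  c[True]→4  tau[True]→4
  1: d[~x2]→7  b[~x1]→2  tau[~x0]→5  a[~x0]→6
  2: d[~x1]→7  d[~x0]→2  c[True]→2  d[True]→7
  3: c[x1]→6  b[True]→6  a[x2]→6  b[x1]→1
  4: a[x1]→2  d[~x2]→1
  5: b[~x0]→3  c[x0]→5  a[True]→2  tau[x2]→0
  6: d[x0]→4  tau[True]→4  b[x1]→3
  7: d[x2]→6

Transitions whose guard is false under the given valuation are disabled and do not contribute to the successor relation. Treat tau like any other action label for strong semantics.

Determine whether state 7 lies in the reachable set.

Answer: REACHABLE

Analysis:
Guard filter leaves 17 enabled edge(s).
depth 0: {0}
depth 1: {2,4}  cumulative {0,2,4}
depth 2: {7}  cumulative {0,2,4,7}
depth 3: {6}  cumulative {0,2,4,6,7}
depth 4: {3}  cumulative {0,2,3,4,6,7}
depth 5: {1}  cumulative {0,1,2,3,4,6,7}
Reachable = {0,1,2,3,4,6,7}
trace reaching 7: tau·d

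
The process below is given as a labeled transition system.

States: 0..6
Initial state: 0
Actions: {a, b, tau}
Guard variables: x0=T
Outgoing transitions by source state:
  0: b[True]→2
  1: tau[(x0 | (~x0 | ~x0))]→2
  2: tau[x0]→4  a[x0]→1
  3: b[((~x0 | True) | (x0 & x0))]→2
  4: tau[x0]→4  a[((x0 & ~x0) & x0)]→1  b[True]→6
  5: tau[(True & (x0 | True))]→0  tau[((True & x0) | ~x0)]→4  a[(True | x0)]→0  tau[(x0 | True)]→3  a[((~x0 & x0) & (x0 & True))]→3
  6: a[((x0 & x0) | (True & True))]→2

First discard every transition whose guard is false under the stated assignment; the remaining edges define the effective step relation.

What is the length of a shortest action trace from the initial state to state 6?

Answer: 3

Analysis:
BFS to 6:
  L0 = {0}
  L1 = {2}
  L2 = {1,4}
  L3 = {6}
depth(6)=3, e.g. b·tau·b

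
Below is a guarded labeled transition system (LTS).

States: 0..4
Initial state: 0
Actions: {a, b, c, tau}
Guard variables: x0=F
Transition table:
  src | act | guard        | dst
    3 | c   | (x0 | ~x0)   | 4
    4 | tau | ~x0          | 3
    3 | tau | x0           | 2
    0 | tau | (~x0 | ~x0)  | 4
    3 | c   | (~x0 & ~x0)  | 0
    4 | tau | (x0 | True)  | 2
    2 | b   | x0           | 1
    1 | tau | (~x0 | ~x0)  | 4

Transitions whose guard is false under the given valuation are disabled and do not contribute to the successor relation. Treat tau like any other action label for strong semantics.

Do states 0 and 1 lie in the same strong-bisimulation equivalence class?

Answer: BISIMILAR

Working:
Compute ~ classes (split until stable):
  round 0: {{0,1,2,3,4}}
  round 1: {{0,1,4},{2},{3}}
  round 2: {{0,1},{2},{3},{4}}
4 equivalence class(es) (converged in 3)
[0]={0,1}  [1]={0,1}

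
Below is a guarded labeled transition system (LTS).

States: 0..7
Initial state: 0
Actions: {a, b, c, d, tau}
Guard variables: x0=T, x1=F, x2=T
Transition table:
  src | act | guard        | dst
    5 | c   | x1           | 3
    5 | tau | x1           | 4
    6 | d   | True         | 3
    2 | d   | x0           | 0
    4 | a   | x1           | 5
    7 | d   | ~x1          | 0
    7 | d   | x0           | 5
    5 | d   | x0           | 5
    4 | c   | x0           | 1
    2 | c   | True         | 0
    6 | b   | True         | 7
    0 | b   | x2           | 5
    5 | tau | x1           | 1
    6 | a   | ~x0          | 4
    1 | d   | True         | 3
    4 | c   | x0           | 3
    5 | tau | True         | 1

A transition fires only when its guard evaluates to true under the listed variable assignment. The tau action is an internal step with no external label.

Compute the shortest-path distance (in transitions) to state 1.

Answer: 2

Trace:
Breadth-first toward 1:
  L0 = {0}
  L1 = {5}
  L2 = {1}
depth(1)=2, e.g. b·tau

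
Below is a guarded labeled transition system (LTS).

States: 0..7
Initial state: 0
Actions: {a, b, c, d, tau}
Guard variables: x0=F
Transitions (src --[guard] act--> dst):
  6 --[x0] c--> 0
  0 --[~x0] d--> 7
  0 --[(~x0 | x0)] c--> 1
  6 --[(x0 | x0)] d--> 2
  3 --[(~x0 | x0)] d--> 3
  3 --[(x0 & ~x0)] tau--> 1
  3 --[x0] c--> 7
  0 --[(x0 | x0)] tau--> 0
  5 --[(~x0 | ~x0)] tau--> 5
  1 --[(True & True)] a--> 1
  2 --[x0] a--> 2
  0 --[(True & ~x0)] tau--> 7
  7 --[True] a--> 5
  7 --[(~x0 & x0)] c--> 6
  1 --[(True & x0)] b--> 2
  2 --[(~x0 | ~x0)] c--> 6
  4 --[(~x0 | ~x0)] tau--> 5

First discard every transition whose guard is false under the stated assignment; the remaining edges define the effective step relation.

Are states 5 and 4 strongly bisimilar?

Answer: BISIMILAR

Working:
Compute ~ classes (split until stable):
  round 0: {{0,1,2,3,4,5,6,7}}
  round 1: {{0},{1,7},{2},{3},{4,5},{6}}
  round 2: {{0},{1},{2},{3},{4,5},{6},{7}}
Fixed point at round 3; 7 class(es).
class of 5: {4,5}; class of 4: {4,5}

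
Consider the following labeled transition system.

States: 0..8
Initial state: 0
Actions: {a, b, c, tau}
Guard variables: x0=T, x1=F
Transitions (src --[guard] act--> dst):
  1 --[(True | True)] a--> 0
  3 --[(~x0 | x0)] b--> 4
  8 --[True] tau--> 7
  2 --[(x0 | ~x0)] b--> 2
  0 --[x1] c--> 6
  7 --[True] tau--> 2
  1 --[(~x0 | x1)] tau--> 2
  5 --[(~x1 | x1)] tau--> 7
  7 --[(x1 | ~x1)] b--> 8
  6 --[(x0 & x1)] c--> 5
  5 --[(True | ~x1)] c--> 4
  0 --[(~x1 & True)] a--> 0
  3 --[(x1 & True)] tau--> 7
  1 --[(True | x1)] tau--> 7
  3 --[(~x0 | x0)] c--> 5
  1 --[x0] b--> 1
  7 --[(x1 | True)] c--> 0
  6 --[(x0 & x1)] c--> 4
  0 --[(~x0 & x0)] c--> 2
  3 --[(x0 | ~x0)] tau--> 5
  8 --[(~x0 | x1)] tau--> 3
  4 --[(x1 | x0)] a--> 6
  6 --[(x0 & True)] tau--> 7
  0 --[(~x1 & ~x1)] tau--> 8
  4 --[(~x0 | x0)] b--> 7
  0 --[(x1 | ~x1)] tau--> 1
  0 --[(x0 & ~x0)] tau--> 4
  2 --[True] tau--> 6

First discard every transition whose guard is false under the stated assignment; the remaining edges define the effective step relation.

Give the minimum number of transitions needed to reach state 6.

Layered search for 6:
  L0 = {0}
  L1 = {1,8}
  L2 = {7}
  L3 = {2}
  L4 = {6}
first hit 6 at d=4 via tau·tau·tau·tau

Answer: 4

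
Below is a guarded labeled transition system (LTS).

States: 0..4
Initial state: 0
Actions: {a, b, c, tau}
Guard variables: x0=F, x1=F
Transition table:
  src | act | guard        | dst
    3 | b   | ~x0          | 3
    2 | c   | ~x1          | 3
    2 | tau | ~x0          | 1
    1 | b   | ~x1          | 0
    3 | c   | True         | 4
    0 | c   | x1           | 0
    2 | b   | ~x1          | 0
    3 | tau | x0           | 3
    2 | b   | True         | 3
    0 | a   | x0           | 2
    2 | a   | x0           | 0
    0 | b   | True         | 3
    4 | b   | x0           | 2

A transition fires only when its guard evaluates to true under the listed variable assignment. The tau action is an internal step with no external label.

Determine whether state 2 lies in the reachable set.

8 transition(s) survive guard evaluation.
depth 0: {0}
depth 1: {3}  total {0,3}
depth 2: {4}  total {0,3,4}
Reach set: {0,3,4}

Answer: UNREACHABLE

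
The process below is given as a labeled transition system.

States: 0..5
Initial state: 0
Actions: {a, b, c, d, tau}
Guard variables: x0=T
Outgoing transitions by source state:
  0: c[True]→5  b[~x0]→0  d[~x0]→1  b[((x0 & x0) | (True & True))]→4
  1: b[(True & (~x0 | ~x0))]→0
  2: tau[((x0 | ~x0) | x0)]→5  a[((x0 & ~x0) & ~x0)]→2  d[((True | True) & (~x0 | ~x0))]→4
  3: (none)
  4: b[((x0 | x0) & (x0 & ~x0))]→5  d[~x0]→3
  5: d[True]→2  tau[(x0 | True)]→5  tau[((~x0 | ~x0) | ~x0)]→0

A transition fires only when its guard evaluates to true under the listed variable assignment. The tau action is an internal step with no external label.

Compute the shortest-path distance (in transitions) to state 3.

Layered search for 3:
  Layer 0: {0}
  Layer 1: {4,5}
  Layer 2: {2}
3 never appears.

Answer: UNREACHABLE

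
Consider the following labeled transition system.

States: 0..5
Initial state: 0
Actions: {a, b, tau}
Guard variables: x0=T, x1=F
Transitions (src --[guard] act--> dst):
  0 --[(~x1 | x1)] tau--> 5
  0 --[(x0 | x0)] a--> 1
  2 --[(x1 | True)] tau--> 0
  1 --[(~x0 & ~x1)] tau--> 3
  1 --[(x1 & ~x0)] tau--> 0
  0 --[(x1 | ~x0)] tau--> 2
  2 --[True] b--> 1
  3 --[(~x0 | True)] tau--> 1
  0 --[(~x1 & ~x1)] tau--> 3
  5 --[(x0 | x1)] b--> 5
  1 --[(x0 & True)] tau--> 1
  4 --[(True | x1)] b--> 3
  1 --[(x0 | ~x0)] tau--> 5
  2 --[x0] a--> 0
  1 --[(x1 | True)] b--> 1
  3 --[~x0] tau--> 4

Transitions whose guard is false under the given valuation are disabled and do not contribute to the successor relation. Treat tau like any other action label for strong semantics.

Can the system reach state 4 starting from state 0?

Answer: UNREACHABLE

Trace:
12 transition(s) survive guard evaluation.
L0 = {0}
L1 = {1,3,5}  now seen {0,1,3,5}
Reach set: {0,1,3,5}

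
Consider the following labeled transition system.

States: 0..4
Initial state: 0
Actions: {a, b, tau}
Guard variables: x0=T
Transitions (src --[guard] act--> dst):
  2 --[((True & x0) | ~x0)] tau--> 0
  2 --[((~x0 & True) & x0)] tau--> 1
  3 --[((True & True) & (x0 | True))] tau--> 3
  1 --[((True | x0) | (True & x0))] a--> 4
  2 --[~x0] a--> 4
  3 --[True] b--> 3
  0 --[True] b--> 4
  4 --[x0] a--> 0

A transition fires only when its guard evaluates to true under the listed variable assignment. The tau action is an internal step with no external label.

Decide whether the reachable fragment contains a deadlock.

R = {0,4}
  0: b→4  [deg 1]
  4: a→0  [deg 1]

Answer: DEADLOCK-FREE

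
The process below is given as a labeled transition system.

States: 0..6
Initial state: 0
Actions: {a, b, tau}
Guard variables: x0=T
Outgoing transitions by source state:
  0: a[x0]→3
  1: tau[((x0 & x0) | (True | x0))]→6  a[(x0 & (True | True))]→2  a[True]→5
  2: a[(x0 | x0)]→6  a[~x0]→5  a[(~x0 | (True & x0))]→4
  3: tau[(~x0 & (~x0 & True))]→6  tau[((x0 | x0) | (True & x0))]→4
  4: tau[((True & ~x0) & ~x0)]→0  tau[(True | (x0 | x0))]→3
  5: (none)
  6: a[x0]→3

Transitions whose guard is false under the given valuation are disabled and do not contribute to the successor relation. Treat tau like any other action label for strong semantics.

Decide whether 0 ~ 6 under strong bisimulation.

Bisimulation quotient by refinement:
  π0 = {{0,1,2,3,4,5,6}}
  π1 = {{0,2,6},{1},{3,4},{5}}
  π2 = {{0,6},{1},{2},{3,4},{5}}
5 equivalence class(es) (converged in 3)
[0]={0,6}  [6]={0,6}

Answer: BISIMILAR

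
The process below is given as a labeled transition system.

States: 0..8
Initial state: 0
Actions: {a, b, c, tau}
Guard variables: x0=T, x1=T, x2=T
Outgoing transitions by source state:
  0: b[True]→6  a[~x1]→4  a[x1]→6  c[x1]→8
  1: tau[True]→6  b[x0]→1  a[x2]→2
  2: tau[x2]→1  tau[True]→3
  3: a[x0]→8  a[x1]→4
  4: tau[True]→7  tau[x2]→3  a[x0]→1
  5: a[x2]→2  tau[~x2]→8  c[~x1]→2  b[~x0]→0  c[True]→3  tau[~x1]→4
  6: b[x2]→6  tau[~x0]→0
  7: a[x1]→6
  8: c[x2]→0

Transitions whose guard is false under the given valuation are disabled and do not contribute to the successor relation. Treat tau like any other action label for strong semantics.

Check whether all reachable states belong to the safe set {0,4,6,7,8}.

Answer: INVARIANT HOLDS

Analysis:
Allowed set {0,4,6,7,8}
Reachable = {0,6,8}
  0: safe
  6: safe
  8: safe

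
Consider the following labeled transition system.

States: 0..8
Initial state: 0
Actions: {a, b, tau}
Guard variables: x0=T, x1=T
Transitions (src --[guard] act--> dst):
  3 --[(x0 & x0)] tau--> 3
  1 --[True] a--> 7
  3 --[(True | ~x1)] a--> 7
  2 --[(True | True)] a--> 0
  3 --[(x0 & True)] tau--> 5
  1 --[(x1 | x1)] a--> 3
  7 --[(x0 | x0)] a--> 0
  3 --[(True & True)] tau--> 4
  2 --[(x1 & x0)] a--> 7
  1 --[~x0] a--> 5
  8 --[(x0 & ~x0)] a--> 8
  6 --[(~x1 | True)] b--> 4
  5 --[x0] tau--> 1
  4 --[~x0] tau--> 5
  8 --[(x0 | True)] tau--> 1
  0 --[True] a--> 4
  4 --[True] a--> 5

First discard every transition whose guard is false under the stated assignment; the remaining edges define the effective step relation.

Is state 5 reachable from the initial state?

Answer: REACHABLE

Analysis:
Guard filter leaves 14 enabled edge(s).
depth 0: {0}
depth 1: {4}  now seen {0,4}
depth 2: {5}  now seen {0,4,5}
depth 3: {1}  now seen {0,1,4,5}
depth 4: {3,7}  now seen {0,1,3,4,5,7}
R = {0,1,3,4,5,7}
witness 5: a·a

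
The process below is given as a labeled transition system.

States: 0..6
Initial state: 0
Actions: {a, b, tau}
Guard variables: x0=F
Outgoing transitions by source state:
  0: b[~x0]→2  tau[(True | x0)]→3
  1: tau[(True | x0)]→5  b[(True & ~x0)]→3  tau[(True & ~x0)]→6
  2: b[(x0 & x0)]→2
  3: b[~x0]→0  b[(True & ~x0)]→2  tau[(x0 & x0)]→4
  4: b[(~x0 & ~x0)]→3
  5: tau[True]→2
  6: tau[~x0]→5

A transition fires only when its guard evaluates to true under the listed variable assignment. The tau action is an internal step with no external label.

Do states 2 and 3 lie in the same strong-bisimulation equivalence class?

Answer: NOT BISIMILAR

Analysis:
Bisimulation quotient by refinement:
  round 0: {{0,1,2,3,4,5,6}}
  round 1: {{0,1},{2},{3,4},{5,6}}
  round 2: {{0},{1},{2},{3},{4},{5},{6}}
stable after 3 split(s): 7 block(s)
class of 2: {2}; class of 3: {3}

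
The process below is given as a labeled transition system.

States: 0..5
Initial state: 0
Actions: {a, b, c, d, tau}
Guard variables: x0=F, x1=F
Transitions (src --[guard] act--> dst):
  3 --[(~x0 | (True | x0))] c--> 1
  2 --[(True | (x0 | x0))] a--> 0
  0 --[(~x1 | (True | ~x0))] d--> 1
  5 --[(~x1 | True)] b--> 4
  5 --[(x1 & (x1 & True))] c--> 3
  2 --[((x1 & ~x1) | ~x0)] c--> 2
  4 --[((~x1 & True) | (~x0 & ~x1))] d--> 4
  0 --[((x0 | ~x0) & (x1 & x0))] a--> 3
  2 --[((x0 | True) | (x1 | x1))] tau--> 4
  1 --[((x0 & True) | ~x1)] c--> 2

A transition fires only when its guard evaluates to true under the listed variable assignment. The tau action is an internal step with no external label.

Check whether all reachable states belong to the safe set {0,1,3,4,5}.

Answer: INVARIANT VIOLATED at state 2

Trace:
Inv-set: {0,1,3,4,5}
Reachable = {0,1,2,4}
  0: ok
  1: ok
  2: outside
  4: ok
counterexample path to 2: d·c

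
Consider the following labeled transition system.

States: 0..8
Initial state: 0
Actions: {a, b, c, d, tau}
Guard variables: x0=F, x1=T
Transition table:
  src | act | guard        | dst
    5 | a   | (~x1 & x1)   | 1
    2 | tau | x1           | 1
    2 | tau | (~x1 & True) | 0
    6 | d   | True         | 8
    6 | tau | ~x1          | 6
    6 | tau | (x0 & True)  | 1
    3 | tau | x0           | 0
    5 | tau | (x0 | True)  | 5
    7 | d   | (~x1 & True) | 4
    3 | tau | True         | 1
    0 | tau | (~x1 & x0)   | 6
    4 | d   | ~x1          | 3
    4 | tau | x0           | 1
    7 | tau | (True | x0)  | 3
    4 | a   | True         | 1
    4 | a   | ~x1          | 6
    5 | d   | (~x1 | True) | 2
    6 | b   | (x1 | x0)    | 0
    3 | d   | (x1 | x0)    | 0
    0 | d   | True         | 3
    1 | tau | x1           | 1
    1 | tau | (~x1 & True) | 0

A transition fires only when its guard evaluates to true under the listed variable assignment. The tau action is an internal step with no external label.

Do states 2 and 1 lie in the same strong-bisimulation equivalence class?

Answer: BISIMILAR

Analysis:
Compute ~ classes (split until stable):
  round 0: {{0,1,2,3,4,5,6,7,8}}
  round 1: {{0},{1,2,7},{3,5},{4},{6},{8}}
  round 2: {{0},{1,2},{3},{4},{5},{6},{7},{8}}
stable after 3 split(s): 8 block(s)
class of 2: {1,2}; class of 1: {1,2}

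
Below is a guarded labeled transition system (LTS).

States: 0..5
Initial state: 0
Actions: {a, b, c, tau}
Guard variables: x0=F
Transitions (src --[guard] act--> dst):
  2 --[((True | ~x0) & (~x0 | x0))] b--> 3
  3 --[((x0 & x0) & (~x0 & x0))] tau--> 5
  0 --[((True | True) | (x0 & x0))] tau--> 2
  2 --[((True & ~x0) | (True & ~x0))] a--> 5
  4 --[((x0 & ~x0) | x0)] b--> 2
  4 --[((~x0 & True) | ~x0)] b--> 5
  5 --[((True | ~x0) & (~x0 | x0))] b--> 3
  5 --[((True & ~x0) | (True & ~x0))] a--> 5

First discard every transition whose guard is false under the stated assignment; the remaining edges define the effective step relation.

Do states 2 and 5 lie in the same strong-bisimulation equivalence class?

Answer: BISIMILAR

Working:
Compute ~ classes (split until stable):
  round 0: {{0,1,2,3,4,5}}
  round 1: {{0},{1,3},{2,5},{4}}
Fixed point at round 2; 4 class(es).
class of 2: {2,5}; class of 5: {2,5}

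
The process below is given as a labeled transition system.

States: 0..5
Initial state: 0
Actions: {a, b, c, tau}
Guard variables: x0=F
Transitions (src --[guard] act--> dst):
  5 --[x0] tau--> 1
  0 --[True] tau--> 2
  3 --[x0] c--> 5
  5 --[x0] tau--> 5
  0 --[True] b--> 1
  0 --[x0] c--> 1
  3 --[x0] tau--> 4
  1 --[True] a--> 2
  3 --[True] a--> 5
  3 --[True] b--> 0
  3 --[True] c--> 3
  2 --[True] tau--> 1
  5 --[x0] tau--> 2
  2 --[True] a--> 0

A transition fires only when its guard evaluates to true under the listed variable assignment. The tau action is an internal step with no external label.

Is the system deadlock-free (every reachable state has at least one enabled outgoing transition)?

R = {0,1,2}
  0: b→1  tau→2  [2 exit(s)]
  1: a→2  [1 exit(s)]
  2: a→0  tau→1  [2 exit(s)]

Answer: DEADLOCK-FREE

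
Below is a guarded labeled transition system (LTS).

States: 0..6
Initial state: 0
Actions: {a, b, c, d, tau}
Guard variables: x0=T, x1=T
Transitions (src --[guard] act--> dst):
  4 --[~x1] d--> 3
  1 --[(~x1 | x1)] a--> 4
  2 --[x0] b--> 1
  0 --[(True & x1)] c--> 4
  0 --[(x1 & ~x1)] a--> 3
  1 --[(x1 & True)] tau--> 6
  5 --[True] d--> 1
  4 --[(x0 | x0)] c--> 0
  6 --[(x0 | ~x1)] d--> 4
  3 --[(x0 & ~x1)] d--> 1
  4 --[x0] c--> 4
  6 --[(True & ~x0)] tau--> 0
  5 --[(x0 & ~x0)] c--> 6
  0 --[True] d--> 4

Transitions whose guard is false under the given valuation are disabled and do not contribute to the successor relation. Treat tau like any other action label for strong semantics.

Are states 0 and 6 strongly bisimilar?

Answer: NOT BISIMILAR

Analysis:
Compute ~ classes (split until stable):
  round 0: {{0,1,2,3,4,5,6}}
  round 1: {{0},{1},{2},{3},{4},{5,6}}
  round 2: {{0},{1},{2},{3},{4},{5},{6}}
stable after 3 split(s): 7 block(s)
class of 0: {0}; class of 6: {6}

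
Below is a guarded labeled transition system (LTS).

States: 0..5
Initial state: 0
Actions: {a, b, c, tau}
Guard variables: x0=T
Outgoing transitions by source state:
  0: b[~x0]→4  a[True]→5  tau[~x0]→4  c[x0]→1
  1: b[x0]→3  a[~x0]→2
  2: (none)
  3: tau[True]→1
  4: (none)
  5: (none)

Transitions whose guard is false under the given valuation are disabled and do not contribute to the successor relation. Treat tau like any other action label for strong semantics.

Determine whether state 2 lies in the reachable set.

Answer: UNREACHABLE

Working:
4 transition(s) survive guard evaluation.
L0 = {0}
L1 = {1,5}  total {0,1,5}
L2 = {3}  total {0,1,3,5}
Reachable = {0,1,3,5}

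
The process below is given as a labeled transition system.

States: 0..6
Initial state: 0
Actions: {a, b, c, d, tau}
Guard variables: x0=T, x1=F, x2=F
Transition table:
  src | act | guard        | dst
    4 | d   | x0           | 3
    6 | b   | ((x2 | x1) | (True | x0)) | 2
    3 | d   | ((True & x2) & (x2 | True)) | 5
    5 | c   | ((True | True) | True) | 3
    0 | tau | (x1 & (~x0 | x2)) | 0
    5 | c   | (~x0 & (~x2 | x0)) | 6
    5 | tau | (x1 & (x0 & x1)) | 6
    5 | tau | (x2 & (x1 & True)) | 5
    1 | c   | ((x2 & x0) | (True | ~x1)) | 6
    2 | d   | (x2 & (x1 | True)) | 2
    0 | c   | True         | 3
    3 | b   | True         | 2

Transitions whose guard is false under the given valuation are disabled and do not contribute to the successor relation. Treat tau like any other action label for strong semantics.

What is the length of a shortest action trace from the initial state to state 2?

Layered search for 2:
  L0 = {0}
  L1 = {3}
  L2 = {2}
2 enters at depth 2; path c·b

Answer: 2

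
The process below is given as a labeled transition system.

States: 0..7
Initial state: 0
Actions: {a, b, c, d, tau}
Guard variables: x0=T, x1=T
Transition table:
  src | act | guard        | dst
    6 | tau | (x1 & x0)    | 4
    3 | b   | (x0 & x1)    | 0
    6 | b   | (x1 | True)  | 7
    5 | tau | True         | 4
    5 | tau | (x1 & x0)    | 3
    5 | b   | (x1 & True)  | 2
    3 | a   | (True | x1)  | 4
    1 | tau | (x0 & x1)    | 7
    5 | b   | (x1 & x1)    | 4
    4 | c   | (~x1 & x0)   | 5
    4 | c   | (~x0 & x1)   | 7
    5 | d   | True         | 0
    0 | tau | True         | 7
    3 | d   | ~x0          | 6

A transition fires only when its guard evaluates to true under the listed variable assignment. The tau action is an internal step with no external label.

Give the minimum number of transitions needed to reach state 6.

BFS to 6:
  Layer 0: {0}
  Layer 1: {7}
6 never appears.

Answer: UNREACHABLE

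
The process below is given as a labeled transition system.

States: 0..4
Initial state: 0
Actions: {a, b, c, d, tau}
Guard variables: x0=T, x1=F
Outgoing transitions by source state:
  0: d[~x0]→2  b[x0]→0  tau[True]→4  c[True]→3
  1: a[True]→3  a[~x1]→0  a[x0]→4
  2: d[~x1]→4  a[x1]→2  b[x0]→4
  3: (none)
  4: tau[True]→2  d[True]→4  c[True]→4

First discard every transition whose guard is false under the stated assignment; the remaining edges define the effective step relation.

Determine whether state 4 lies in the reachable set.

Answer: REACHABLE

Analysis:
After dropping false guards: 11 live edges.
depth 0: {0}
depth 1: {3,4}  now seen {0,3,4}
depth 2: {2}  now seen {0,2,3,4}
Reachable = {0,2,3,4}
trace reaching 4: tau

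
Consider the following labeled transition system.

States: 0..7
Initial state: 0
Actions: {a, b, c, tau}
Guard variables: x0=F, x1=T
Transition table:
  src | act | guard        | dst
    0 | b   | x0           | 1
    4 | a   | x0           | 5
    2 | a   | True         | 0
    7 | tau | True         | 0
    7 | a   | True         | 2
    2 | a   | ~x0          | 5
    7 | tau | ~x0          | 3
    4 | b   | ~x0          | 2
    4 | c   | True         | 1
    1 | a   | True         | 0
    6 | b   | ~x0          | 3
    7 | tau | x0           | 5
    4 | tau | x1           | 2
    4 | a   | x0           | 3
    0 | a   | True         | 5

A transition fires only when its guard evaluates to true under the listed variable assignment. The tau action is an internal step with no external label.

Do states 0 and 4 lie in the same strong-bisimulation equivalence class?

Refine partition for ~:
  π0 = {{0,1,2,3,4,5,6,7}}
  π1 = {{0,1,2},{3,5},{4},{6},{7}}
  π2 = {{0},{1},{2},{3,5},{4},{6},{7}}
Fixed point at round 3; 7 class(es).
0∈{0}, 4∈{4}

Answer: NOT BISIMILAR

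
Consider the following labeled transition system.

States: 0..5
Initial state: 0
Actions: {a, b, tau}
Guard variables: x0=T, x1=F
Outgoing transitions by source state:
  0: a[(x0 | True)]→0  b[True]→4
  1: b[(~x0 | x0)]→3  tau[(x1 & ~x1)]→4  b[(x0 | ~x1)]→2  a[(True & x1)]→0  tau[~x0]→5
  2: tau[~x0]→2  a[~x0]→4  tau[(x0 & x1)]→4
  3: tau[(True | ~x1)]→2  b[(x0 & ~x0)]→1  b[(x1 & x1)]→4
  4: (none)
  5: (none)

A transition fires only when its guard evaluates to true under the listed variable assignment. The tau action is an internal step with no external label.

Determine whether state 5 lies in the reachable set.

Guard filter leaves 5 enabled edge(s).
L0 = {0}
L1 = {4}  total {0,4}
Reachable = {0,4}

Answer: UNREACHABLE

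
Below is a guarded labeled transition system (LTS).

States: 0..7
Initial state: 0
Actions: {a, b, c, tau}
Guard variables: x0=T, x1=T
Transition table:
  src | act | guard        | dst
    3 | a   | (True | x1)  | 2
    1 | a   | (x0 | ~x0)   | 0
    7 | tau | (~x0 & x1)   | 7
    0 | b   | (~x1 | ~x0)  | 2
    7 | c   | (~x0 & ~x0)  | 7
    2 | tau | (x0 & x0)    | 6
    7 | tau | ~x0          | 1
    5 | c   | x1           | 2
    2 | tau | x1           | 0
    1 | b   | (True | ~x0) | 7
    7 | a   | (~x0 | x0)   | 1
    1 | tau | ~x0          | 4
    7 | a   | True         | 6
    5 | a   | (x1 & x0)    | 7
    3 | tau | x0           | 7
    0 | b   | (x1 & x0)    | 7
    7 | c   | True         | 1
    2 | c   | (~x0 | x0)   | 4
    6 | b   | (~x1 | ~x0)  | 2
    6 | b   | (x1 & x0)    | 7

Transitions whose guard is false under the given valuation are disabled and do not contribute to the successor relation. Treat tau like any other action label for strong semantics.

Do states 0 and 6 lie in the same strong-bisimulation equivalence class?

Answer: BISIMILAR

Trace:
Refine partition for ~:
  P[0] = {{0,1,2,3,4,5,6,7}}
  P[1] = {{0,6},{1},{2},{3},{4},{5,7}}
  P[2] = {{0,6},{1},{2},{3},{4},{5},{7}}
Fixed point at round 3; 7 class(es).
[0]={0,6}  [6]={0,6}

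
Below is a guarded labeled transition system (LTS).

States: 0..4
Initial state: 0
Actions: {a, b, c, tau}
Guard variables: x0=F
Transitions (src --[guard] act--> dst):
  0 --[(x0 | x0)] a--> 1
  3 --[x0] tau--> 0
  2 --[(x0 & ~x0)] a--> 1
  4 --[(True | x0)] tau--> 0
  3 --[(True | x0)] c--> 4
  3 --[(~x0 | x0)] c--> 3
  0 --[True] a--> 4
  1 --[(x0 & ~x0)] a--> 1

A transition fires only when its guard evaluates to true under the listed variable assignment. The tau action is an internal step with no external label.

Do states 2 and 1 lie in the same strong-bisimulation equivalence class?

Refine partition for ~:
  π0 = {{0,1,2,3,4}}
  π1 = {{0},{1,2},{3},{4}}
4 equivalence class(es) (converged in 2)
class of 2: {1,2}; class of 1: {1,2}

Answer: BISIMILAR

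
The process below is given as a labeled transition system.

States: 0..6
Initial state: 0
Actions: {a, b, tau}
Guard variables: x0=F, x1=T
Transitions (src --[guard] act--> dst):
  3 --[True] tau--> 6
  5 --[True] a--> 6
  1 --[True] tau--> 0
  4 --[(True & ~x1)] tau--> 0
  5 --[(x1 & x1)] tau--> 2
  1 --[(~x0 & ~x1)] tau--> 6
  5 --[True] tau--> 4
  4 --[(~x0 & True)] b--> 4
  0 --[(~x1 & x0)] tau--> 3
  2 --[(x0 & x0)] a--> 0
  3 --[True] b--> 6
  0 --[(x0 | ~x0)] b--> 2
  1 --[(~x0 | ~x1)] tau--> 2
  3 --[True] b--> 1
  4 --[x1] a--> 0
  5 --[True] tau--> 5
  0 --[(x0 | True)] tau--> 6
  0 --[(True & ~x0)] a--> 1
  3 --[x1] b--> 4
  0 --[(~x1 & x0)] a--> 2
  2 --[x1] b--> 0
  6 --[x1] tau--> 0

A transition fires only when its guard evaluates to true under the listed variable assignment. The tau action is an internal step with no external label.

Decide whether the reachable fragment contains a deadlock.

Reachable = {0,1,2,6}
  0: a→1  b→2  tau→6  [3 out]
  1: tau→0  tau→2  [2 out]
  2: b→0  [1 out]
  6: tau→0  [1 out]

Answer: DEADLOCK-FREE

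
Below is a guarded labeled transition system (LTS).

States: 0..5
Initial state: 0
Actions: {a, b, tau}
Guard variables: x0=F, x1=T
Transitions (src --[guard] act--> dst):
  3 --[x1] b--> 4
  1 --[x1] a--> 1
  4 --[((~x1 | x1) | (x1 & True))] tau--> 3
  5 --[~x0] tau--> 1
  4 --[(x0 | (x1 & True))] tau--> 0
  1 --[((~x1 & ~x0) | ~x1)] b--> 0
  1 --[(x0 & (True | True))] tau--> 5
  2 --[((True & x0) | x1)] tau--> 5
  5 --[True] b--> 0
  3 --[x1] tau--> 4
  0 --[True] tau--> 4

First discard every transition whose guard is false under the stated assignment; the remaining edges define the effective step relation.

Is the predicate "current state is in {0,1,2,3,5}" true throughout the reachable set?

Answer: INVARIANT VIOLATED at state 4

Trace:
Allowed set {0,1,2,3,5}
Reachable = {0,3,4}
  0: safe
  3: safe
  4: outside
counterexample path to 4: tau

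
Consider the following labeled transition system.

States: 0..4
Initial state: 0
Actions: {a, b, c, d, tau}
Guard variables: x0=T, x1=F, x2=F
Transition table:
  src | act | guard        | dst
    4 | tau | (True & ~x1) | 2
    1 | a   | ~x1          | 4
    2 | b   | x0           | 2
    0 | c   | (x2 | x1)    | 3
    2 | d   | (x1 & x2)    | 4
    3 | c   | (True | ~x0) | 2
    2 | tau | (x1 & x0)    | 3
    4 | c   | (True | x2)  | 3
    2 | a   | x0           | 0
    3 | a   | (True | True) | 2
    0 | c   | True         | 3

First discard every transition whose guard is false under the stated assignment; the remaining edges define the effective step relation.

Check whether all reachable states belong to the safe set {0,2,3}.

Safe = {0,2,3}
R = {0,2,3}
  0: ok
  2: ok
  3: ok

Answer: INVARIANT HOLDS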